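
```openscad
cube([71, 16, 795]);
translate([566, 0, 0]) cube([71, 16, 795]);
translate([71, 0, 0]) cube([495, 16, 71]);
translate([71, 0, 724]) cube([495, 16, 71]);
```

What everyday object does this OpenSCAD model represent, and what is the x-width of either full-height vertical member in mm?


A picture frame. The border width is 71 mm.

Four thin pieces enclosing a rectangular opening — a picture frame. The two full-height stiles are 795 mm tall; the top rail sits at z = 724 and is 71 mm tall, so the border above the opening is 795 − 724 = 71 mm, matching the stile x-width.


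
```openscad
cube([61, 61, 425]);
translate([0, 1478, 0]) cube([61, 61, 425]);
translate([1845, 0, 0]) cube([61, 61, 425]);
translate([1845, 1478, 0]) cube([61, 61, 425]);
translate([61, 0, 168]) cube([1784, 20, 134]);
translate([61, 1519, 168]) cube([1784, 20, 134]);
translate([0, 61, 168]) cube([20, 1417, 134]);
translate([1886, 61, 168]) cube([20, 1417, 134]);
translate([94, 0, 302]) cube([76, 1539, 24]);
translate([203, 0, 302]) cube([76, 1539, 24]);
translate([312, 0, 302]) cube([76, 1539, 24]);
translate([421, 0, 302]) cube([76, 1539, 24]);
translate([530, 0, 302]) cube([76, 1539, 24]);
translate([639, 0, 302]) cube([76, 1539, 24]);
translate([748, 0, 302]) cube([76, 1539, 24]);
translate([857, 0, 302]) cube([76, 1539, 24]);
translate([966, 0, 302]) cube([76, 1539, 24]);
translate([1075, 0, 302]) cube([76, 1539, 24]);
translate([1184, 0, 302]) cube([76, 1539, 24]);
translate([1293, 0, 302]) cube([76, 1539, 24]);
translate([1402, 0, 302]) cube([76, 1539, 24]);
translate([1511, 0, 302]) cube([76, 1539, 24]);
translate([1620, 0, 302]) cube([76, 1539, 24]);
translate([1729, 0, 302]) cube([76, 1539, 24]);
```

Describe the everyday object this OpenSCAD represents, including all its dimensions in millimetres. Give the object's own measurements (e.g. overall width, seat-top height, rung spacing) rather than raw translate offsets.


A bed frame 1906 mm long (x) by 1539 mm wide (y). Four 61×61 mm corner posts, 425 mm tall, at the corners of the footprint. Four rails of 20 mm thickness and 134 mm height run between adjacent posts with their undersides at z = 168 mm, their outer faces flush with the outside of the frame (the two x-running rails run between the posts' inner faces; the two y-running rails run between the posts' inner faces). 16 slats, each 76 mm wide (x) and 24 mm thick, lie across the top of the two x-running rails, running the full 1539 mm width of the frame in y; along x they sit between the end posts with a 33 mm gap after the −x posts and between neighbouring slats, leaving 40 mm before the +x posts.


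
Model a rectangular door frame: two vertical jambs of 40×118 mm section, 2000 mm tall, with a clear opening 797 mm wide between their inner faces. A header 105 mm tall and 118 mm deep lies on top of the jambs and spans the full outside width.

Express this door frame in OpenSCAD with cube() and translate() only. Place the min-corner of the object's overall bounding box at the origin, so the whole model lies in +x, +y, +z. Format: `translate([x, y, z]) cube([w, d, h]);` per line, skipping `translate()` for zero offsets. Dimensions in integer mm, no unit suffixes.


cube([40, 118, 2000]);
translate([837, 0, 0]) cube([40, 118, 2000]);
translate([0, 0, 2000]) cube([877, 118, 105]);


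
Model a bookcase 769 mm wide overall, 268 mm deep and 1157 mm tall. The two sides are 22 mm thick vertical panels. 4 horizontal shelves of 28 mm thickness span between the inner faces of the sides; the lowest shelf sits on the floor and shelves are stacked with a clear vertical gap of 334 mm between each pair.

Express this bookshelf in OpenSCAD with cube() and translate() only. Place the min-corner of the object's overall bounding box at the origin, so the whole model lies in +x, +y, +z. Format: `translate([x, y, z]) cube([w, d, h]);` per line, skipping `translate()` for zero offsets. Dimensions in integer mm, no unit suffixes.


cube([22, 268, 1157]);
translate([747, 0, 0]) cube([22, 268, 1157]);
translate([22, 0, 0]) cube([725, 268, 28]);
translate([22, 0, 362]) cube([725, 268, 28]);
translate([22, 0, 724]) cube([725, 268, 28]);
translate([22, 0, 1086]) cube([725, 268, 28]);


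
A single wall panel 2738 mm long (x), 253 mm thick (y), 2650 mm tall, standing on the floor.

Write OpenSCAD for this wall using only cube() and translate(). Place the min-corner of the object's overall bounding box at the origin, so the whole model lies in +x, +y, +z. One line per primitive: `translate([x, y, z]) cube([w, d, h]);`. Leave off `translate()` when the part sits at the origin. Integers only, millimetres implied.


cube([2738, 253, 2650]);


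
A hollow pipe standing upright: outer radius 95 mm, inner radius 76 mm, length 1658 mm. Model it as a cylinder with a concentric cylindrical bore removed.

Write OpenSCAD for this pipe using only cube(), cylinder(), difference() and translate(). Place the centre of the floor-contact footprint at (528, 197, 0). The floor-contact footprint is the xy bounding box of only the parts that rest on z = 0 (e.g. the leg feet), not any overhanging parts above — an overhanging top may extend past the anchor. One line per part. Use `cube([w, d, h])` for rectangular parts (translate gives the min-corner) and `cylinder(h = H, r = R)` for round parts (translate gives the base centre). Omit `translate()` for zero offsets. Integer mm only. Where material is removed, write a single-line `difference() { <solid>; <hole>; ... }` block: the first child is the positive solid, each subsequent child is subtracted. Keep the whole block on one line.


difference() { translate([528, 197, 0]) cylinder(h = 1658, r = 95); translate([528, 197, 0]) cylinder(h = 1658, r = 76); }


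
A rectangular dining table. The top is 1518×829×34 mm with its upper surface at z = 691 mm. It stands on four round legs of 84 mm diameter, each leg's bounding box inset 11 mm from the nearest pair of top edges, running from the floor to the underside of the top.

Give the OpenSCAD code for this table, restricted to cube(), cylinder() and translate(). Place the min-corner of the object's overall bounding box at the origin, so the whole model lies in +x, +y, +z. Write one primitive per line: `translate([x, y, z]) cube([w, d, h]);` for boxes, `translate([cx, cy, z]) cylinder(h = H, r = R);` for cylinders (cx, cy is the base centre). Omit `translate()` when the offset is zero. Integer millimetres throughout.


translate([0, 0, 657]) cube([1518, 829, 34]);
translate([53, 53, 0]) cylinder(h = 657, r = 42);
translate([1465, 53, 0]) cylinder(h = 657, r = 42);
translate([53, 776, 0]) cylinder(h = 657, r = 42);
translate([1465, 776, 0]) cylinder(h = 657, r = 42);


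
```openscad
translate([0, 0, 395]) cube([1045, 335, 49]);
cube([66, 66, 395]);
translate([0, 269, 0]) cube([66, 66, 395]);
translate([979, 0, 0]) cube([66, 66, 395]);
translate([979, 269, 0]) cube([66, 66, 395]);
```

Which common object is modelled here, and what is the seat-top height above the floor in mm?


A bench. The seat-top height is 444 mm.

A long slab on four corner posts — a bench. The slab sits at z = 395 with thickness 49, so the top is 395 + 49 = 444 mm.


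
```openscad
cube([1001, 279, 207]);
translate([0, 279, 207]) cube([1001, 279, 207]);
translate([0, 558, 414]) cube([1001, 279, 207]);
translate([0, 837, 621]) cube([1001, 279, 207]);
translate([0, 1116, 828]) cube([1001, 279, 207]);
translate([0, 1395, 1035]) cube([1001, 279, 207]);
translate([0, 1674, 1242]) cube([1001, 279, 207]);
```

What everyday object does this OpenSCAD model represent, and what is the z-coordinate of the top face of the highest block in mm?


A staircase. The total rise is 1449 mm.

7 identical blocks, each offset up and back from the previous — a staircase. Each step is 207 mm tall and there are 7 of them, so the total rise is 7 × 207 = 1449 mm.


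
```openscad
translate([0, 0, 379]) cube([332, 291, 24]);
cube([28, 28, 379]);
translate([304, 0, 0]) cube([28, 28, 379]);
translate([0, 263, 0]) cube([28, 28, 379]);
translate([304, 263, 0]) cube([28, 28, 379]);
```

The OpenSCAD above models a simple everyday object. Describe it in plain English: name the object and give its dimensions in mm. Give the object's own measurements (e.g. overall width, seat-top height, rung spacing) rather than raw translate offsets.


A simple wooden stool: a rectangular seat 332 mm (x) by 291 mm (y), 24 mm thick, top face at z = 403 mm, on four square legs, each 28×28 mm in cross-section. The legs rest on z = 0, each flush with a corner of the seat.


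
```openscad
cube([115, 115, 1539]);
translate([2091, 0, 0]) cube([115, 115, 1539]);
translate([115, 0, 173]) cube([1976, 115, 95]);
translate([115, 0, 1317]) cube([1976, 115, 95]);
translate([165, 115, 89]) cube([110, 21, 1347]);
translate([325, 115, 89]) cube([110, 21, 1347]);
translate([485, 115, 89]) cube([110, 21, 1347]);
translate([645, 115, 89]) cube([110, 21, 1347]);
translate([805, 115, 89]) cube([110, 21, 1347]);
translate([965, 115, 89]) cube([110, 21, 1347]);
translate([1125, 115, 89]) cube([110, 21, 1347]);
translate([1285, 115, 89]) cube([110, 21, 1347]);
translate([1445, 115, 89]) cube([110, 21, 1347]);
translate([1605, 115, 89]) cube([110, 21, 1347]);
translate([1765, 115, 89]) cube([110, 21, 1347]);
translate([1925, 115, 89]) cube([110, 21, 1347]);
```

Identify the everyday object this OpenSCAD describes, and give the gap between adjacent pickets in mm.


A fence section. The picket gap is 50 mm.

Two posts, two rails, 12 pickets — a fence section. Span 1976 mm holds 12 pickets of 110 mm with 13 equal gaps: ⌊(1976 − 12·110) / 13⌋ = 50 mm.


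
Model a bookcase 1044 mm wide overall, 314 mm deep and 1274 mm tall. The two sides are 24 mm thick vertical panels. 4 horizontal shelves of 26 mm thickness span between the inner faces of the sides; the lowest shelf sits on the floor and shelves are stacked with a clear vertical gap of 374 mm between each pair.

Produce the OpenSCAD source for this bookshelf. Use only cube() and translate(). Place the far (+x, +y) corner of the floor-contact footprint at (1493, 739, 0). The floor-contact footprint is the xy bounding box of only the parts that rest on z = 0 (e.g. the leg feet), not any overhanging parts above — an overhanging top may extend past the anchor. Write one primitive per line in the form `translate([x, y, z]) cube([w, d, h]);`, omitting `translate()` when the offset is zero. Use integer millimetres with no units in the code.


translate([449, 425, 0]) cube([24, 314, 1274]);
translate([1469, 425, 0]) cube([24, 314, 1274]);
translate([473, 425, 0]) cube([996, 314, 26]);
translate([473, 425, 400]) cube([996, 314, 26]);
translate([473, 425, 800]) cube([996, 314, 26]);
translate([473, 425, 1200]) cube([996, 314, 26]);


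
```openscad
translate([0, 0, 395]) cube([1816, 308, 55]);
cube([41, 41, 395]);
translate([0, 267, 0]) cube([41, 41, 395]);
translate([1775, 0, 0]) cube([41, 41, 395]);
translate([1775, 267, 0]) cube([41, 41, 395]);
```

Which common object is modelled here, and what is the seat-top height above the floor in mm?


A bench. The seat-top height is 450 mm.

A long slab on four corner posts — a bench. The slab sits at z = 395 with thickness 55, so the top is 395 + 55 = 450 mm.


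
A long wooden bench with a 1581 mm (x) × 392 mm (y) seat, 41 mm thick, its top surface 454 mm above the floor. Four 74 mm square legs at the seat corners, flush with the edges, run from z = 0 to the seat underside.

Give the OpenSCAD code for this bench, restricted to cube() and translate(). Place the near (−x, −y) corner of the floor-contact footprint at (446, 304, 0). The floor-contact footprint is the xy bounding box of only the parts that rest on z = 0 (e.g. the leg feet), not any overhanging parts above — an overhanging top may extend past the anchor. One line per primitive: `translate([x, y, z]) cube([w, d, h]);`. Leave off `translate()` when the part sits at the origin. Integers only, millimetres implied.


translate([446, 304, 413]) cube([1581, 392, 41]);
translate([446, 304, 0]) cube([74, 74, 413]);
translate([446, 622, 0]) cube([74, 74, 413]);
translate([1953, 304, 0]) cube([74, 74, 413]);
translate([1953, 622, 0]) cube([74, 74, 413]);


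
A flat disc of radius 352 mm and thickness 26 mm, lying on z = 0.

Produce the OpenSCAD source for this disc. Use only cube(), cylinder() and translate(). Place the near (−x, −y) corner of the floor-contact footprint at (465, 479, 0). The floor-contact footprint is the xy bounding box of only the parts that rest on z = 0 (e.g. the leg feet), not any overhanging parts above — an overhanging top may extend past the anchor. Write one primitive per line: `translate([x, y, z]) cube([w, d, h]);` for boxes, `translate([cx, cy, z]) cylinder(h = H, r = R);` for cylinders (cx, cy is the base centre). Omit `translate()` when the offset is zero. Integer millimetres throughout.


translate([817, 831, 0]) cylinder(h = 26, r = 352);


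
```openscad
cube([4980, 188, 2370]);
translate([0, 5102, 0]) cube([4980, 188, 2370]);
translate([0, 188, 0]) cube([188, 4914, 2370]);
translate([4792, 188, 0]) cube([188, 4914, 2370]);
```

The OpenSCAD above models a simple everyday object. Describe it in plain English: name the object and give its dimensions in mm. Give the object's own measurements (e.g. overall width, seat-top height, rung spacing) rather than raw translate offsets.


The wall frame of a small rectangular building: four walls, each 2370 mm tall and 188 mm thick, enclosing a footprint 4980 mm (x) by 5290 mm (y) outside-to-outside, with no floor or roof. The front and back walls (the −y and +y sides) span the full width; the two side walls fit between them.


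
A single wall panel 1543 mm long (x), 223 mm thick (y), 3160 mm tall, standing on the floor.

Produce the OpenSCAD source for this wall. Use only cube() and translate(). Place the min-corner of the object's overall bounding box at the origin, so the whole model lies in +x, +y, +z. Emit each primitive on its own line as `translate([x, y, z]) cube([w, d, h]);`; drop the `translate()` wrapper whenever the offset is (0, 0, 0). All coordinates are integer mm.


cube([1543, 223, 3160]);


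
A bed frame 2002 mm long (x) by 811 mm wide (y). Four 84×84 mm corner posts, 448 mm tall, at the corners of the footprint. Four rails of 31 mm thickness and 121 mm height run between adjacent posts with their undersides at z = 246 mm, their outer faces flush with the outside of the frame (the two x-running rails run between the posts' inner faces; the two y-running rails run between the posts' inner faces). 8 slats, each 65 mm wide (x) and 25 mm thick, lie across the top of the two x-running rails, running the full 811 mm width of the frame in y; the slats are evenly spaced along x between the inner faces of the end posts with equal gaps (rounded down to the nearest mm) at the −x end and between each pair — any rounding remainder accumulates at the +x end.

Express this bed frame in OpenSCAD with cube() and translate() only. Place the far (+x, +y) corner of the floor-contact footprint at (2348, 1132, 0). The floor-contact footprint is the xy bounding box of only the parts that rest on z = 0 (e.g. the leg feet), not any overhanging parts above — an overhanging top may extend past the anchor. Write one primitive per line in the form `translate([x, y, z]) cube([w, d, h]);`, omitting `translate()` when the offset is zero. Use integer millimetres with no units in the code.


// slat z = rail_z + rail_h = 246 + 121 = 367
// slat gap = ⌊(1834 − 8·65) / 9⌋ = 146
translate([346, 321, 0]) cube([84, 84, 448]);
translate([346, 1048, 0]) cube([84, 84, 448]);
translate([2264, 321, 0]) cube([84, 84, 448]);
translate([2264, 1048, 0]) cube([84, 84, 448]);
translate([430, 321, 246]) cube([1834, 31, 121]);
translate([430, 1101, 246]) cube([1834, 31, 121]);
translate([346, 405, 246]) cube([31, 643, 121]);
translate([2317, 405, 246]) cube([31, 643, 121]);
translate([576, 321, 367]) cube([65, 811, 25]);
translate([787, 321, 367]) cube([65, 811, 25]);
translate([998, 321, 367]) cube([65, 811, 25]);
translate([1209, 321, 367]) cube([65, 811, 25]);
translate([1420, 321, 367]) cube([65, 811, 25]);
translate([1631, 321, 367]) cube([65, 811, 25]);
translate([1842, 321, 367]) cube([65, 811, 25]);
translate([2053, 321, 367]) cube([65, 811, 25]);


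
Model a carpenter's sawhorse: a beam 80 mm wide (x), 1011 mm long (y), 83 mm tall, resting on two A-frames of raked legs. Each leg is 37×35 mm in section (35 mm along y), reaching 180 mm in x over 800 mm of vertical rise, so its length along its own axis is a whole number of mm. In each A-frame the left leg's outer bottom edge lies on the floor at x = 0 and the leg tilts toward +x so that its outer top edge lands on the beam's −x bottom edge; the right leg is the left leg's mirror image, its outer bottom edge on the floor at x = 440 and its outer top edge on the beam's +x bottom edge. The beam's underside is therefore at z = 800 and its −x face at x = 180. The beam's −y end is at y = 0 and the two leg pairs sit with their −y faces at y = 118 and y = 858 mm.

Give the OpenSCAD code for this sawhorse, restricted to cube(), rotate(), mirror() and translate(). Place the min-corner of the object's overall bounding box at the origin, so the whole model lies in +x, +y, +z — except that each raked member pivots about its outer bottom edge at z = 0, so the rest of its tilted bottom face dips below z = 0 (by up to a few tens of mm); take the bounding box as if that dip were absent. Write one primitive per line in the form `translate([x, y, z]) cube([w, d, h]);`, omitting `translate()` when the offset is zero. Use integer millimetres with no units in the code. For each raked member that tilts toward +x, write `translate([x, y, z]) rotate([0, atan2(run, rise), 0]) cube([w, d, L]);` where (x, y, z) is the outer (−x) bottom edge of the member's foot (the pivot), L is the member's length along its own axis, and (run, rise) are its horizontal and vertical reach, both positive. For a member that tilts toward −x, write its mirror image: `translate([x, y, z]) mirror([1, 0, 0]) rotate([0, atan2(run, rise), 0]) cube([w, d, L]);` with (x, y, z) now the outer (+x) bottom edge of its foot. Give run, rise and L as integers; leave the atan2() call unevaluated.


translate([180, 0, 800]) cube([80, 1011, 83]);
translate([0, 118, 0]) rotate([0, atan2(180, 800), 0]) cube([37, 35, 820]);
translate([440, 118, 0]) mirror([1, 0, 0]) rotate([0, atan2(180, 800), 0]) cube([37, 35, 820]);
translate([0, 858, 0]) rotate([0, atan2(180, 800), 0]) cube([37, 35, 820]);
translate([440, 858, 0]) mirror([1, 0, 0]) rotate([0, atan2(180, 800), 0]) cube([37, 35, 820]);


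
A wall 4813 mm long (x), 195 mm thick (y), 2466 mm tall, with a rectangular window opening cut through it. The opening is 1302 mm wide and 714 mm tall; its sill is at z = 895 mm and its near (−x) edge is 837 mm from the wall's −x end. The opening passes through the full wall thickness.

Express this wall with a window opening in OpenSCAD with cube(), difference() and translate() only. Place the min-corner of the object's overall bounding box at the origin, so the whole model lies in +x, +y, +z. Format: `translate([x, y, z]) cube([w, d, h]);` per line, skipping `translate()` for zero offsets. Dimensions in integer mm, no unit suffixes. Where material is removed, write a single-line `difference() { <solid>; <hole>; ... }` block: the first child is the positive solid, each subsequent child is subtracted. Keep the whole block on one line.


difference() { cube([4813, 195, 2466]); translate([837, 0, 895]) cube([1302, 195, 714]); }


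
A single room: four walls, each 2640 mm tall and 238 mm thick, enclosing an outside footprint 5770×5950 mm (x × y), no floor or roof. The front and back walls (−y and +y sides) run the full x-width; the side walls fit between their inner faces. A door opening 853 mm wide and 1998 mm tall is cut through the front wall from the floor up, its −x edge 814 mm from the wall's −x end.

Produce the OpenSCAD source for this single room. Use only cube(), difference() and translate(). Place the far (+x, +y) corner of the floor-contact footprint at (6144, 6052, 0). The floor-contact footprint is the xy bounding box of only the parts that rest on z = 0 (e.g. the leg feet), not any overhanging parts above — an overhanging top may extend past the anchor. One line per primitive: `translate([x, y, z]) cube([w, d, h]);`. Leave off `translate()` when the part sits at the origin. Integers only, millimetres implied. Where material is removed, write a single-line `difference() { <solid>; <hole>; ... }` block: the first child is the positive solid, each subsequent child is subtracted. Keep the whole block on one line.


difference() { translate([374, 102, 0]) cube([5770, 238, 2640]); translate([1188, 102, 0]) cube([853, 238, 1998]); }
translate([374, 5814, 0]) cube([5770, 238, 2640]);
translate([374, 340, 0]) cube([238, 5474, 2640]);
translate([5906, 340, 0]) cube([238, 5474, 2640]);


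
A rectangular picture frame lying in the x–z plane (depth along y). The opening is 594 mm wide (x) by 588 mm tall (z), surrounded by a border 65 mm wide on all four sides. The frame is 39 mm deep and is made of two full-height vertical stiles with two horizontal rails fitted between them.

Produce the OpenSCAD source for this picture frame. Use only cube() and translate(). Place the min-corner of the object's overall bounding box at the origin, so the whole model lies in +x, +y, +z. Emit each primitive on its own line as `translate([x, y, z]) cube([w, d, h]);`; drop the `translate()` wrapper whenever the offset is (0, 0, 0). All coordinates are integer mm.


cube([65, 39, 718]);
translate([659, 0, 0]) cube([65, 39, 718]);
translate([65, 0, 0]) cube([594, 39, 65]);
translate([65, 0, 653]) cube([594, 39, 65]);


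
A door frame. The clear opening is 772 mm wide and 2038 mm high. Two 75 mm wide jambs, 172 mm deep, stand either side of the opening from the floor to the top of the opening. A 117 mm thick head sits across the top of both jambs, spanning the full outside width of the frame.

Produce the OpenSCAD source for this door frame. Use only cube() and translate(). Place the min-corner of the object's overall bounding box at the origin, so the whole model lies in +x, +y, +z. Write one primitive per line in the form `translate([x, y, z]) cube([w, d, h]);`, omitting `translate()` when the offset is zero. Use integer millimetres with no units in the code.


cube([75, 172, 2038]);
translate([847, 0, 0]) cube([75, 172, 2038]);
translate([0, 0, 2038]) cube([922, 172, 117]);


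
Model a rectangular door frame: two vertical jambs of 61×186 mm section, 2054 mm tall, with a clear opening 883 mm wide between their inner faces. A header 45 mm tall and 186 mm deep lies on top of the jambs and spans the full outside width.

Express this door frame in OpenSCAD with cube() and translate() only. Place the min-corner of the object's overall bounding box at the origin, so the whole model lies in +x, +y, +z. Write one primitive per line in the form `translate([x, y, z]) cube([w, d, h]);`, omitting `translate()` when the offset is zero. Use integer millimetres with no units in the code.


cube([61, 186, 2054]);
translate([944, 0, 0]) cube([61, 186, 2054]);
translate([0, 0, 2054]) cube([1005, 186, 45]);


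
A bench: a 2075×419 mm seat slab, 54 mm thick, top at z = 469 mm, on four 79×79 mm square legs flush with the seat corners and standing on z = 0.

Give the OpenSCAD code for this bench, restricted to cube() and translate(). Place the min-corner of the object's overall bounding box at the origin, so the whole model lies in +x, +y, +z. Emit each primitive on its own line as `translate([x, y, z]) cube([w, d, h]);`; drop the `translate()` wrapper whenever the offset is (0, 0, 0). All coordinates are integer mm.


translate([0, 0, 415]) cube([2075, 419, 54]);
cube([79, 79, 415]);
translate([0, 340, 0]) cube([79, 79, 415]);
translate([1996, 0, 0]) cube([79, 79, 415]);
translate([1996, 340, 0]) cube([79, 79, 415]);


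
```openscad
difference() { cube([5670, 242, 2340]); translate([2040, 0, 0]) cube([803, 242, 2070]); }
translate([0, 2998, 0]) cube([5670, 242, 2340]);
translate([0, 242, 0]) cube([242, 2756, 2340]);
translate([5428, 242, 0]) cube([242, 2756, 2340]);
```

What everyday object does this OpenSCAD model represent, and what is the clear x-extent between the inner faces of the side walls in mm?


A single room. The interior width is 5186 mm.

Four walls enclosing a rectangle with a door in the front wall — a room. Outside width 5670 minus two 242 mm walls gives 5186 mm.


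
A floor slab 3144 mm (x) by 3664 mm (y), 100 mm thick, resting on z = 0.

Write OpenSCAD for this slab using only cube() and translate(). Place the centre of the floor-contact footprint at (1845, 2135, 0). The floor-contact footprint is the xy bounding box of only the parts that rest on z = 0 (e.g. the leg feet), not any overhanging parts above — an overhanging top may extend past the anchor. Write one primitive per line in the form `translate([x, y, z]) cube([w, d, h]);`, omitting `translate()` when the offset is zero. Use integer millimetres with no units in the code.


translate([273, 303, 0]) cube([3144, 3664, 100]);


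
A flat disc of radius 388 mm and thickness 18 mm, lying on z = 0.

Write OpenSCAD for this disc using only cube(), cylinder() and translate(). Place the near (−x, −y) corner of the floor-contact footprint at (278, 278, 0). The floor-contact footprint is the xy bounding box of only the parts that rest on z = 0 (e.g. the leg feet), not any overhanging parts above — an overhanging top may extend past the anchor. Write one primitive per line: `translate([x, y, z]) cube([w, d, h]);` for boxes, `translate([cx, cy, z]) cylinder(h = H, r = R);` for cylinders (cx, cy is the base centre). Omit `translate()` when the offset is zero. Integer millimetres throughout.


translate([666, 666, 0]) cylinder(h = 18, r = 388);


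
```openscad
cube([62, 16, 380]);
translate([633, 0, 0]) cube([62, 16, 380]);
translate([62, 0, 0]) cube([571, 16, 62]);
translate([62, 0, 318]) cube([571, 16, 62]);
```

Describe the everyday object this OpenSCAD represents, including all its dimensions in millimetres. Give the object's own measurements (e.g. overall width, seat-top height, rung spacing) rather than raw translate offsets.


A rectangular picture frame lying in the x–z plane (depth along y). The opening is 571 mm wide (x) by 256 mm tall (z), surrounded by a border 62 mm wide on all four sides. The frame is 16 mm deep and is made of two full-height vertical stiles with two horizontal rails fitted between them.


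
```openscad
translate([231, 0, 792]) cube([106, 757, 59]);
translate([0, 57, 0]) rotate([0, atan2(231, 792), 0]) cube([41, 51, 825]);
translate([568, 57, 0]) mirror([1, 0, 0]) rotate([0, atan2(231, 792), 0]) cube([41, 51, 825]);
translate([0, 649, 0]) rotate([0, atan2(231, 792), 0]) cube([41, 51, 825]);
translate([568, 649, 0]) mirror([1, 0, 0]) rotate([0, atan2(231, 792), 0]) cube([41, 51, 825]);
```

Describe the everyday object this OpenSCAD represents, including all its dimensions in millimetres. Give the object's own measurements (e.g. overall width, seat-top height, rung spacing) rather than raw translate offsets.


A sawhorse. A 106×757×59 mm beam (x, y, z) sits on two A-frame leg pairs. Each pair is two raked legs of 41×51 mm section (51 mm along y) splaying symmetrically in x. Each leg rises 792 mm vertically over 231 mm of horizontal reach and is 825 mm long along its own axis. Every leg's outer bottom edge rests on the floor and its outer top edge meets a bottom edge of the beam — the left legs (tilting toward +x) meet the beam's −x bottom edge, the right legs (their mirror images, tilting toward −x) meet its +x bottom edge — so the leg tops tuck under the beam, the beam's underside is 792 mm above the floor, and the feet are 568 mm apart outside-to-outside with the beam centred between them. The two leg pairs are set in 57 mm from either end of the beam.


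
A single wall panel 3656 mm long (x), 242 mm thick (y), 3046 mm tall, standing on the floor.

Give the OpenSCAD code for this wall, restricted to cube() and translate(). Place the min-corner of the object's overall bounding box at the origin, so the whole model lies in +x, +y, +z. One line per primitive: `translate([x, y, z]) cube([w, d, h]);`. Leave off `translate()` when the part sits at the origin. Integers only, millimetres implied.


cube([3656, 242, 3046]);


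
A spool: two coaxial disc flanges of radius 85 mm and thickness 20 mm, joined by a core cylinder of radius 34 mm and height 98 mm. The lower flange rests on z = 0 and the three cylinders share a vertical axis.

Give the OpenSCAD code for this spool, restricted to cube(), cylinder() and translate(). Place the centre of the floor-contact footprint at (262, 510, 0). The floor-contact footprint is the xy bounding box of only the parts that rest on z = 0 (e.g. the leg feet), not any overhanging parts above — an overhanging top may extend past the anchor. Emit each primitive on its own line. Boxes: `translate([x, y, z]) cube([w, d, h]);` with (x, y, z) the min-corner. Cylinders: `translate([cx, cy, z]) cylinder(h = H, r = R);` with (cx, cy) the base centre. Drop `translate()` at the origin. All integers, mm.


translate([262, 510, 0]) cylinder(h = 20, r = 85);
translate([262, 510, 20]) cylinder(h = 98, r = 34);
translate([262, 510, 118]) cylinder(h = 20, r = 85);


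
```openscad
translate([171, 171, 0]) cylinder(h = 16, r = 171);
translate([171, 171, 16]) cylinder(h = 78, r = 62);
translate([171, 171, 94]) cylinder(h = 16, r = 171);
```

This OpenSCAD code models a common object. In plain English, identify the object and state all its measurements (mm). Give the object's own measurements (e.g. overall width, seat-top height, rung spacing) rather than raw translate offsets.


A spool: two coaxial disc flanges of radius 171 mm and thickness 16 mm, joined by a core cylinder of radius 62 mm and height 78 mm. The lower flange rests on z = 0 and the three cylinders share a vertical axis.


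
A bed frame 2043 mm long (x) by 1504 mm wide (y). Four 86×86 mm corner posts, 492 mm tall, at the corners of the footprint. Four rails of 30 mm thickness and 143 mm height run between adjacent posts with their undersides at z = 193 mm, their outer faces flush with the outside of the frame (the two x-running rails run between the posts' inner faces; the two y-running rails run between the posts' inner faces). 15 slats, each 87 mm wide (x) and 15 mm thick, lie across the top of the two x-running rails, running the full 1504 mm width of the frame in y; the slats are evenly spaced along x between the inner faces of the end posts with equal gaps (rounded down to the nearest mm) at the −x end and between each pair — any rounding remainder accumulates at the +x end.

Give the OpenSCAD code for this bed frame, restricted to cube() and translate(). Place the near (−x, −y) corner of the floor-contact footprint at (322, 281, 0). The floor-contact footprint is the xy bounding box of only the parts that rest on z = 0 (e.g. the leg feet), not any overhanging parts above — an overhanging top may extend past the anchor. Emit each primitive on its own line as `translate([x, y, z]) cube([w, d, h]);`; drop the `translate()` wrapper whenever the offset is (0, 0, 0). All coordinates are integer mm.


// slat z = rail_z + rail_h = 193 + 143 = 336
// slat gap = ⌊(1871 − 15·87) / 16⌋ = 35
translate([322, 281, 0]) cube([86, 86, 492]);
translate([322, 1699, 0]) cube([86, 86, 492]);
translate([2279, 281, 0]) cube([86, 86, 492]);
translate([2279, 1699, 0]) cube([86, 86, 492]);
translate([408, 281, 193]) cube([1871, 30, 143]);
translate([408, 1755, 193]) cube([1871, 30, 143]);
translate([322, 367, 193]) cube([30, 1332, 143]);
translate([2335, 367, 193]) cube([30, 1332, 143]);
translate([443, 281, 336]) cube([87, 1504, 15]);
translate([565, 281, 336]) cube([87, 1504, 15]);
translate([687, 281, 336]) cube([87, 1504, 15]);
translate([809, 281, 336]) cube([87, 1504, 15]);
translate([931, 281, 336]) cube([87, 1504, 15]);
translate([1053, 281, 336]) cube([87, 1504, 15]);
translate([1175, 281, 336]) cube([87, 1504, 15]);
translate([1297, 281, 336]) cube([87, 1504, 15]);
translate([1419, 281, 336]) cube([87, 1504, 15]);
translate([1541, 281, 336]) cube([87, 1504, 15]);
translate([1663, 281, 336]) cube([87, 1504, 15]);
translate([1785, 281, 336]) cube([87, 1504, 15]);
translate([1907, 281, 336]) cube([87, 1504, 15]);
translate([2029, 281, 336]) cube([87, 1504, 15]);
translate([2151, 281, 336]) cube([87, 1504, 15]);


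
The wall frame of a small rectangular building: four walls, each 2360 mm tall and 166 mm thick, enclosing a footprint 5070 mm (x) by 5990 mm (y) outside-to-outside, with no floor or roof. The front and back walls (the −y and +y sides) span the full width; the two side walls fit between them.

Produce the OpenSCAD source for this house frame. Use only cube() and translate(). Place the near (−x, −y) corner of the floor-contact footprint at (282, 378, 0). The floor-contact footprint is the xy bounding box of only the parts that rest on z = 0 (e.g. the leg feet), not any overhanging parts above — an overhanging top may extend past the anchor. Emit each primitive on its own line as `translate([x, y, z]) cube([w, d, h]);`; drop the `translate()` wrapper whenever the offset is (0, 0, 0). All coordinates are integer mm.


translate([282, 378, 0]) cube([5070, 166, 2360]);
translate([282, 6202, 0]) cube([5070, 166, 2360]);
translate([282, 544, 0]) cube([166, 5658, 2360]);
translate([5186, 544, 0]) cube([166, 5658, 2360]);


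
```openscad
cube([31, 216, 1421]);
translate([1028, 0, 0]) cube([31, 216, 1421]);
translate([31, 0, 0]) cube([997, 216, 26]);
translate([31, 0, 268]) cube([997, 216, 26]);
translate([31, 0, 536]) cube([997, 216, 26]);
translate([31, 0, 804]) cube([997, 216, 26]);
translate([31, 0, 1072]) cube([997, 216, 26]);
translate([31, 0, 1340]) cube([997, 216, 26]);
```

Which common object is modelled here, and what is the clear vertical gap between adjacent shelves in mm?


A bookshelf. The clear shelf gap is 242 mm.

Two tall side panels with 6 horizontal boards between them — a bookshelf. The first two shelf undersides are at z = 0 and z = 268; with shelf thickness 26, the clear gap is 268 − 0 − 26 = 242 mm.


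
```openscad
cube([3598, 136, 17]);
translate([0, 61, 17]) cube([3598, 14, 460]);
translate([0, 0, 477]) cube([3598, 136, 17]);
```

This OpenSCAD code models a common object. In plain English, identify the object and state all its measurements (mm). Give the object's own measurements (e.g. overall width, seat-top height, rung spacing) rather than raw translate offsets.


An I-beam lying along x, 3598 mm long. Overall section height 494 mm. Two flanges 136 mm wide (y) and 17 mm thick, one on the floor and one at the top; a web 14 mm thick runs between them, centred on the flange width.


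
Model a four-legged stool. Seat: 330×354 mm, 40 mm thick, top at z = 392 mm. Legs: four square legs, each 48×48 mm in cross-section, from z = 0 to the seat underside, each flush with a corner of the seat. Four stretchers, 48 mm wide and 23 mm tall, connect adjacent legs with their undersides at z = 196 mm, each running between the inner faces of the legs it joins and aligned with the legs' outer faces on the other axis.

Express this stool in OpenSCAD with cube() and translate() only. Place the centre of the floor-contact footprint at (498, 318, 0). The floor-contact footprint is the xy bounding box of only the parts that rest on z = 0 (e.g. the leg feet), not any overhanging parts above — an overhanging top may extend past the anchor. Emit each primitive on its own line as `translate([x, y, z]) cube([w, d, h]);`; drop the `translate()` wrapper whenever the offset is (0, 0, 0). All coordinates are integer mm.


// leg_h = 392 - 40 = 352
// stretcher span = 330 - 2*48 = 234
translate([333, 141, 352]) cube([330, 354, 40]);
translate([333, 141, 0]) cube([48, 48, 352]);
translate([615, 141, 0]) cube([48, 48, 352]);
translate([333, 447, 0]) cube([48, 48, 352]);
translate([615, 447, 0]) cube([48, 48, 352]);
translate([381, 141, 196]) cube([234, 48, 23]);
translate([381, 447, 196]) cube([234, 48, 23]);
translate([333, 189, 196]) cube([48, 258, 23]);
translate([615, 189, 196]) cube([48, 258, 23]);


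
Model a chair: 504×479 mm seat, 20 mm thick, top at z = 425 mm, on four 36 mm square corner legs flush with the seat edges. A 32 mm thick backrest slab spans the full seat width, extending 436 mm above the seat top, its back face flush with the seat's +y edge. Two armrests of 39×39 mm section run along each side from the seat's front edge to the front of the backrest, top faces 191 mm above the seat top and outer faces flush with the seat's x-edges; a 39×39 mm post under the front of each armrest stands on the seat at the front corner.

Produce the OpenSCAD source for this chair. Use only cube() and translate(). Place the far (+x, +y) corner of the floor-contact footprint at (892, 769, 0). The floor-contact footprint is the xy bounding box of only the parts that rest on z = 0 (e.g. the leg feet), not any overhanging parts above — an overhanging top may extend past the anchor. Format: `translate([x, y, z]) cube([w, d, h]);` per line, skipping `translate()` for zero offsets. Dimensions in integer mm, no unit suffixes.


// leg_h = 425 - 20 = 405
// arm post h = 191 - 39 = 152
translate([388, 290, 405]) cube([504, 479, 20]);
translate([388, 290, 0]) cube([36, 36, 405]);
translate([856, 290, 0]) cube([36, 36, 405]);
translate([388, 733, 0]) cube([36, 36, 405]);
translate([856, 733, 0]) cube([36, 36, 405]);
translate([388, 737, 425]) cube([504, 32, 436]);
translate([388, 290, 577]) cube([39, 447, 39]);
translate([853, 290, 577]) cube([39, 447, 39]);
translate([388, 290, 425]) cube([39, 39, 152]);
translate([853, 290, 425]) cube([39, 39, 152]);


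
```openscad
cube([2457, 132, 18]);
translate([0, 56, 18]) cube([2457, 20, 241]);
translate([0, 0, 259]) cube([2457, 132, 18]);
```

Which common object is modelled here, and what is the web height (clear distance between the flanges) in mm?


An I-beam. The web height is 241 mm.

Two wide flanges with a thin centred web — an I-beam. Overall 277 mm minus two 18 mm flanges gives a web of 277 − 2·18 = 241 mm.


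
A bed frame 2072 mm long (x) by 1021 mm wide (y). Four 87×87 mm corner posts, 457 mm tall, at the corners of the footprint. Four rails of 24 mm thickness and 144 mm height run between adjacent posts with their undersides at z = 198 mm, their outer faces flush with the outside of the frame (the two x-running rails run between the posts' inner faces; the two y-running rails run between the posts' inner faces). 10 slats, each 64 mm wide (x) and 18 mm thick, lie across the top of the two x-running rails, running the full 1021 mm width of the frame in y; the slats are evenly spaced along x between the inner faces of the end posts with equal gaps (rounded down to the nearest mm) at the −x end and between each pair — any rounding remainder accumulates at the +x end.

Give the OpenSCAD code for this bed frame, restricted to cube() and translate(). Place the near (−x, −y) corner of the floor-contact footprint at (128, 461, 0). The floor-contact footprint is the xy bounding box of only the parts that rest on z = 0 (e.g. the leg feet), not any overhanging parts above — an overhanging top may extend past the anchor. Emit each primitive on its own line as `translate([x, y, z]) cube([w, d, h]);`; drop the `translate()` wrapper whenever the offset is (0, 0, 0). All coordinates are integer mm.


translate([128, 461, 0]) cube([87, 87, 457]);
translate([128, 1395, 0]) cube([87, 87, 457]);
translate([2113, 461, 0]) cube([87, 87, 457]);
translate([2113, 1395, 0]) cube([87, 87, 457]);
translate([215, 461, 198]) cube([1898, 24, 144]);
translate([215, 1458, 198]) cube([1898, 24, 144]);
translate([128, 548, 198]) cube([24, 847, 144]);
translate([2176, 548, 198]) cube([24, 847, 144]);
translate([329, 461, 342]) cube([64, 1021, 18]);
translate([507, 461, 342]) cube([64, 1021, 18]);
translate([685, 461, 342]) cube([64, 1021, 18]);
translate([863, 461, 342]) cube([64, 1021, 18]);
translate([1041, 461, 342]) cube([64, 1021, 18]);
translate([1219, 461, 342]) cube([64, 1021, 18]);
translate([1397, 461, 342]) cube([64, 1021, 18]);
translate([1575, 461, 342]) cube([64, 1021, 18]);
translate([1753, 461, 342]) cube([64, 1021, 18]);
translate([1931, 461, 342]) cube([64, 1021, 18]);
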